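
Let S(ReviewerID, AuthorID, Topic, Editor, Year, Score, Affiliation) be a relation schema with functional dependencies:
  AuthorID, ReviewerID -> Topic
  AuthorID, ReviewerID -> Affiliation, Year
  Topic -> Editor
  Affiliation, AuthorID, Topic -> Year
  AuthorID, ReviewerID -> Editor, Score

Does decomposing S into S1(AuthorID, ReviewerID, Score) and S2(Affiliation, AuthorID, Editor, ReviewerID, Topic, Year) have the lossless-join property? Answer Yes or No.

The shared attributes are {AuthorID, ReviewerID} and {AuthorID, ReviewerID}⁺ = {Affiliation, AuthorID, Editor, ReviewerID, Score, Topic, Year}.
S1 is contained in that closure, so S1 ∩ S2 -> S1 holds and the join is lossless.

Yes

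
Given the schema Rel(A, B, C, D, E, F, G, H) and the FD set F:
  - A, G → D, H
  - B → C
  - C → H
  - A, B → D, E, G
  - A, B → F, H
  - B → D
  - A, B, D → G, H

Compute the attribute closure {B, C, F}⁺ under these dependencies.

Start with {B, C, F}.
C → H applies; add {H} → now {B, C, F, H}.
B → D applies; add {D} → now {B, C, D, F, H}.
No further FD applies.

{B, C, D, F, H}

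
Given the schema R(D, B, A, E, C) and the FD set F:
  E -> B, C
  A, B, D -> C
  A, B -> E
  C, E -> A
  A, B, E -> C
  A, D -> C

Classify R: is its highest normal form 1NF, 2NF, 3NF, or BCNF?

Candidate keys: {A, B, D}, {D, E}. Prime attributes: {A, B, D, E}.
For E -> B, C we have {E}⁺ = {A, B, C, E}; {E} is not a superkey, so BCNF fails.
E -> B, C has non-prime {C} on the right and a non-superkey on the left, so 3NF fails.
Since {E} ⊂ {D, E} and {E}⁺ ⊇ {C} with {C} non-prime, there is a partial dependency; 2NF fails.

1NF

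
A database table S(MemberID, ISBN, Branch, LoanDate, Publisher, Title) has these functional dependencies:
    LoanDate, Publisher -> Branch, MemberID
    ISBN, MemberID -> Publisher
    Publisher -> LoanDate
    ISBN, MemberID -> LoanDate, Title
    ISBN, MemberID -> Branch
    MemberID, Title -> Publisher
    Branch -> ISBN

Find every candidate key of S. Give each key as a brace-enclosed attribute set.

{Publisher} is a candidate key since {Publisher}⁺ = {Branch, ISBN, LoanDate, MemberID, Publisher, Title} covers every attribute.
{Branch, MemberID} is a candidate key since {Branch, MemberID}⁺ = {Branch, ISBN, LoanDate, MemberID, Publisher, Title} covers every attribute.
{ISBN, MemberID} is a candidate key since {ISBN, MemberID}⁺ = {Branch, ISBN, LoanDate, MemberID, Publisher, Title} covers every attribute.
{MemberID, Title} is a candidate key since {MemberID, Title}⁺ = {Branch, ISBN, LoanDate, MemberID, Publisher, Title} covers every attribute.
Any other superkey properly contains one of these, so there are no further candidate keys.

{Branch, MemberID}, {ISBN, MemberID}, {MemberID, Title}, {Publisher}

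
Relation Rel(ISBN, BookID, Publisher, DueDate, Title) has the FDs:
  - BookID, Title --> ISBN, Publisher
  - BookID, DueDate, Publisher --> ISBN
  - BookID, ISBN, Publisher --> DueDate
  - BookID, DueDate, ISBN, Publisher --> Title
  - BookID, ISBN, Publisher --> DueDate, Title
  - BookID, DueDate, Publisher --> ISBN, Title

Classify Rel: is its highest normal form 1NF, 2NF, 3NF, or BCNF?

BCNF

Candidate keys: {BookID, DueDate, Publisher}, {BookID, ISBN, Publisher}, {BookID, Title}. Prime attributes: {BookID, DueDate, ISBN, Publisher, Title}.
Every FD has a superkey on the left, so the relation is in BCNF.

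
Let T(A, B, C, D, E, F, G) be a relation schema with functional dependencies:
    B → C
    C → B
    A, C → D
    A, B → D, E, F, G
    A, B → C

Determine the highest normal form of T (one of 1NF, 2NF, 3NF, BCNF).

3NF

Candidate keys: {A, B}, {A, C}. Prime attributes: {A, B, C}.
B → C breaks BCNF: {B}⁺ = {B, C}, so {B} is not a superkey.
But every attribute on its right side ({C}) is prime, and the same holds for every other non-superkey FD, so 3NF still holds.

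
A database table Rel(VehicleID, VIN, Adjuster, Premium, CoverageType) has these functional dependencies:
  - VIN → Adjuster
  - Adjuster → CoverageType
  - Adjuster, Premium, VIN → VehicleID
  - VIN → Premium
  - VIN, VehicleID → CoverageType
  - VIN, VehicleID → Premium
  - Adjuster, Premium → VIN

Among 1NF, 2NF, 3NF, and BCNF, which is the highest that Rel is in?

1NF

Candidate keys: {Adjuster, Premium}, {VIN}. Prime attributes: {Adjuster, Premium, VIN}.
Adjuster → CoverageType: {Adjuster}⁺ = {Adjuster, CoverageType}, which is not all of the attributes, so the left side is not a superkey — BCNF is violated.
Adjuster → CoverageType has non-prime {CoverageType} on the right and a non-superkey on the left, so 3NF fails.
The proper key subset {Adjuster} of {Adjuster, Premium} determines non-prime {CoverageType}, so the relation is not even in 2NF.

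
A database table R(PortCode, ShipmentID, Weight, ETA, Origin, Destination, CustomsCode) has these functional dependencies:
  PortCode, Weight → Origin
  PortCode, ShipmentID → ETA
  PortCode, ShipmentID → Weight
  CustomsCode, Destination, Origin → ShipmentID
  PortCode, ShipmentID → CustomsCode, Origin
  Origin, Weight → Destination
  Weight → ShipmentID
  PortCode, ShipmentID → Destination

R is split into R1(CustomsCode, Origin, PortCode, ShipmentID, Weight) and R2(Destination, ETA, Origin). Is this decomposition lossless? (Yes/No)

Common attributes: {Origin}; their closure is {Origin}.
R1 ⊄ {Origin} and R2 ⊄ {Origin}, so the split is lossy.

No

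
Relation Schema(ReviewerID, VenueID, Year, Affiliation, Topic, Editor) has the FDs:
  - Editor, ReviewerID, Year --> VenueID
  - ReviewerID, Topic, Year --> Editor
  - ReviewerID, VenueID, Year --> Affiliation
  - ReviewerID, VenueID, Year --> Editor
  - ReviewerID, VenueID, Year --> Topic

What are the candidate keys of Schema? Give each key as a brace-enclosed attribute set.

{Editor, ReviewerID, Year}, {ReviewerID, Topic, Year}, {ReviewerID, VenueID, Year}

{ReviewerID, Year} never appear on the right of any FD, so every key must include all of them.
Closure of {Editor, ReviewerID, Year} is {Affiliation, Editor, ReviewerID, Topic, VenueID, Year}, the whole schema; {Editor, ReviewerID, Year} is a candidate key.
Closure of {ReviewerID, Topic, Year} is {Affiliation, Editor, ReviewerID, Topic, VenueID, Year}, the whole schema; {ReviewerID, Topic, Year} is a candidate key.
Closure of {ReviewerID, VenueID, Year} is {Affiliation, Editor, ReviewerID, Topic, VenueID, Year}, the whole schema; {ReviewerID, VenueID, Year} is a candidate key.
No proper subset of any of these is a key, and no other minimal superkey exists.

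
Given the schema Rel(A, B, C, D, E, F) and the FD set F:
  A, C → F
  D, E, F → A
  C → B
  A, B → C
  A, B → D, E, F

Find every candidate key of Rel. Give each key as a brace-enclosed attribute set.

{A, B}⁺ = {A, B, C, D, E, F} — all of the relation — so {A, B} is a candidate key.
{A, C}⁺ = {A, B, C, D, E, F} — all of the relation — so {A, C} is a candidate key.
{B, D, E, F}⁺ = {A, B, C, D, E, F} — all of the relation — so {B, D, E, F} is a candidate key.
{C, D, E, F}⁺ = {A, B, C, D, E, F} — all of the relation — so {C, D, E, F} is a candidate key.
Any other superkey properly contains one of these, so there are no further candidate keys.

{A, B}, {A, C}, {B, D, E, F}, {C, D, E, F}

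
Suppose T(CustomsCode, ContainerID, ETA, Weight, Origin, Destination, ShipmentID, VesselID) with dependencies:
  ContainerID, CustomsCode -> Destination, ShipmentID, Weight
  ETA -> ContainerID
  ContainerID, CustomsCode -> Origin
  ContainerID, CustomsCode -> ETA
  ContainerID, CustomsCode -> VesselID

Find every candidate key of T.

{ContainerID, CustomsCode}, {CustomsCode, ETA}

Attributes never on any right-hand side: {CustomsCode} — every candidate key must contain it.
{ContainerID, CustomsCode}⁺ = {ContainerID, CustomsCode, Destination, ETA, Origin, ShipmentID, VesselID, Weight} — all of the relation — so {ContainerID, CustomsCode} is a candidate key.
{CustomsCode, ETA}⁺ = {ContainerID, CustomsCode, Destination, ETA, Origin, ShipmentID, VesselID, Weight} — all of the relation — so {CustomsCode, ETA} is a candidate key.
These are minimal and exhaustive — every other superkey contains one of them.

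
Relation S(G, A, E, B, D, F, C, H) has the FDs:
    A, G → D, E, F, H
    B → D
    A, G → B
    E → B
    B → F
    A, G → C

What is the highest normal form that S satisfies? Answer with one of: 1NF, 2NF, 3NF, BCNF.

2NF

Candidate key: {A, G}. Prime attributes: {A, G}.
For B → D we have {B}⁺ = {B, D, F}; {B} is not a superkey, so BCNF fails.
B → D determines the non-prime attribute {D} from a non-superkey — 3NF is violated.
No proper subset of a key has a non-prime attribute in its closure, so there is no partial dependency; 2NF holds.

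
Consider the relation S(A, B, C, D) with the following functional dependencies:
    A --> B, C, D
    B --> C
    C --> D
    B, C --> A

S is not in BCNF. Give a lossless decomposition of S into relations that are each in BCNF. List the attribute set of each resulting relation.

{A, B, C}; {C, D}

Candidate keys of the original relation: {A}, {B}.
In {A, B, C, D}, {C} is not a superkey ({C}⁺ restricted to this set is {C, D}), so split on C --> D into {C, D} and {A, B, C}.
{C, D} is in BCNF.
{A, B, C} is in BCNF.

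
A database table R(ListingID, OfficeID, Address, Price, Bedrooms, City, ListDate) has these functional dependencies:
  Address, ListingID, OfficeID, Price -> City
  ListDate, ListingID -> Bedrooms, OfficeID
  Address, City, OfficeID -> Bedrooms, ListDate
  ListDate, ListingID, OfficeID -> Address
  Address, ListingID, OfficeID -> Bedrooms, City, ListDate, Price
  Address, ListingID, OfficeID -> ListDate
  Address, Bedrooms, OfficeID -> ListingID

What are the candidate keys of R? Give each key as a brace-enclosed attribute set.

{ListDate, ListingID} is a candidate key since {ListDate, ListingID}⁺ = {Address, Bedrooms, City, ListDate, ListingID, OfficeID, Price} covers every attribute.
{Address, Bedrooms, OfficeID} is a candidate key since {Address, Bedrooms, OfficeID}⁺ = {Address, Bedrooms, City, ListDate, ListingID, OfficeID, Price} covers every attribute.
{Address, City, OfficeID} is a candidate key since {Address, City, OfficeID}⁺ = {Address, Bedrooms, City, ListDate, ListingID, OfficeID, Price} covers every attribute.
{Address, ListingID, OfficeID} is a candidate key since {Address, ListingID, OfficeID}⁺ = {Address, Bedrooms, City, ListDate, ListingID, OfficeID, Price} covers every attribute.
Any other superkey properly contains one of these, so there are no further candidate keys.

{Address, Bedrooms, OfficeID}, {Address, City, OfficeID}, {Address, ListingID, OfficeID}, {ListDate, ListingID}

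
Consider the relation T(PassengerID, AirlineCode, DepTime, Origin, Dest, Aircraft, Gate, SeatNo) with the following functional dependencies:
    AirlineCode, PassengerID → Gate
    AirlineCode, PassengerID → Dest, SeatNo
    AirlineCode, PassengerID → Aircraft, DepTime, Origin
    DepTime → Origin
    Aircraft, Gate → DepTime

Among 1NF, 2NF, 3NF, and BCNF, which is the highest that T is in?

2NF

Candidate key: {AirlineCode, PassengerID}. Prime attributes: {AirlineCode, PassengerID}.
For DepTime → Origin we have {DepTime}⁺ = {DepTime, Origin}; {DepTime} is not a superkey, so BCNF fails.
DepTime → Origin determines the non-prime attribute {Origin} from a non-superkey — 3NF is violated.
Checking every proper subset of each key, none determines a non-prime attribute — 2NF is satisfied.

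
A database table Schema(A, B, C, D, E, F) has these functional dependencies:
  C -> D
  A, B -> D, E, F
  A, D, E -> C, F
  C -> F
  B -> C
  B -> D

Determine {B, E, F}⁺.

{B, C, D, E, F}

Start with {B, E, F}.
B -> C applies; add {C} → now {B, C, E, F}.
B -> D applies; add {D} → now {B, C, D, E, F}.
No further FD applies.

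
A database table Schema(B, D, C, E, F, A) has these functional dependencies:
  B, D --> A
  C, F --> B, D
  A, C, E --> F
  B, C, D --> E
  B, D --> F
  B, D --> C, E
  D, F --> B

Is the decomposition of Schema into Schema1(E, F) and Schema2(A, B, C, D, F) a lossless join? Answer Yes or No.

The shared attributes are {F} and {F}⁺ = {F}.
Neither Schema1 nor Schema2 is contained in that closure, so the decomposition is lossy.

No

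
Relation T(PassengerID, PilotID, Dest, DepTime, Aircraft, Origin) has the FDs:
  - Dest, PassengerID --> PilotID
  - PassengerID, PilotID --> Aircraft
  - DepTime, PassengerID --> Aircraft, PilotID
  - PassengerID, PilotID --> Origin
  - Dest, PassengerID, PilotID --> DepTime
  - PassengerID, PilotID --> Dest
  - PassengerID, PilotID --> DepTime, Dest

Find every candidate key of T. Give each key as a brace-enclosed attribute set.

{DepTime, PassengerID}, {Dest, PassengerID}, {PassengerID, PilotID}

Attributes never on any right-hand side: {PassengerID} — every candidate key must contain it.
{DepTime, PassengerID} is a candidate key since {DepTime, PassengerID}⁺ = {Aircraft, DepTime, Dest, Origin, PassengerID, PilotID} covers every attribute.
{Dest, PassengerID} is a candidate key since {Dest, PassengerID}⁺ = {Aircraft, DepTime, Dest, Origin, PassengerID, PilotID} covers every attribute.
{PassengerID, PilotID} is a candidate key since {PassengerID, PilotID}⁺ = {Aircraft, DepTime, Dest, Origin, PassengerID, PilotID} covers every attribute.
Any other superkey properly contains one of these, so there are no further candidate keys.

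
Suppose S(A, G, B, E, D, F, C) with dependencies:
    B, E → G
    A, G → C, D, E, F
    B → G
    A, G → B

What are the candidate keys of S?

Attributes never on any right-hand side: {A} — every candidate key must contain it.
{A, B}⁺ = {A, B, C, D, E, F, G} — all of the relation — so {A, B} is a candidate key.
{A, G}⁺ = {A, B, C, D, E, F, G} — all of the relation — so {A, G} is a candidate key.
No proper subset of any of these is a key, and no other minimal superkey exists.

{A, B}, {A, G}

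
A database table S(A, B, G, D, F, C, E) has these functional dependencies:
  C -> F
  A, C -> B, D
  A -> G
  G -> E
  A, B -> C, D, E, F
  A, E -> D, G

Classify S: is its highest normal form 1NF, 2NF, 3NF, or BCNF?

Candidate keys: {A, B}, {A, C}. Prime attributes: {A, B, C}.
C -> F breaks BCNF: {C}⁺ = {C, F}, so {C} is not a superkey.
C -> F has non-prime {F} on the right and a non-superkey on the left, so 3NF fails.
The proper key subset {A} of {A, B} determines non-prime {D, E, G}, so the relation is not even in 2NF.

1NF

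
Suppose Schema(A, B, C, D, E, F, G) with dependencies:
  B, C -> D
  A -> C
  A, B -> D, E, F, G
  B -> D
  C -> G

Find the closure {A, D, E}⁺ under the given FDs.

Start with {A, D, E}.
A -> C applies; add {C} → now {A, C, D, E}.
C -> G applies; add {G} → now {A, C, D, E, G}.
No further FD applies.

{A, C, D, E, G}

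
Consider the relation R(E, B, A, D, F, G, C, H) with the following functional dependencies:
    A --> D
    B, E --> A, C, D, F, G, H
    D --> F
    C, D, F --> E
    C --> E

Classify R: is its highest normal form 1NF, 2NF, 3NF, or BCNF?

Candidate keys: {B, C}, {B, E}. Prime attributes: {B, C, E}.
For A --> D we have {A}⁺ = {A, D, F}; {A} is not a superkey, so BCNF fails.
A --> D determines the non-prime attribute {D} from a non-superkey — 3NF is violated.
Checking every proper subset of each key, none determines a non-prime attribute — 2NF is satisfied.

2NF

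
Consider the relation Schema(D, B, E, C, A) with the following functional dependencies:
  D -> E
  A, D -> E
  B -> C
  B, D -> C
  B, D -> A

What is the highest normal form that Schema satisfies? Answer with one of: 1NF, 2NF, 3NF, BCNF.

Candidate key: {B, D}. Prime attributes: {B, D}.
For D -> E we have {D}⁺ = {D, E}; {D} is not a superkey, so BCNF fails.
D -> E determines the non-prime attribute {E} from a non-superkey — 3NF is violated.
Since {B} ⊂ {B, D} and {B}⁺ ⊇ {C} with {C} non-prime, there is a partial dependency; 2NF fails.

1NF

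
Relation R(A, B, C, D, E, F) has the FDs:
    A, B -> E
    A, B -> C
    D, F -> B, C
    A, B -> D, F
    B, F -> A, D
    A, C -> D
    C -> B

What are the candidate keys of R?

{A, B}, {A, C}, {B, F}, {C, F}, {D, F}

Closure of {A, B} is {A, B, C, D, E, F}, the whole schema; {A, B} is a candidate key.
Closure of {A, C} is {A, B, C, D, E, F}, the whole schema; {A, C} is a candidate key.
Closure of {B, F} is {A, B, C, D, E, F}, the whole schema; {B, F} is a candidate key.
Closure of {C, F} is {A, B, C, D, E, F}, the whole schema; {C, F} is a candidate key.
Closure of {D, F} is {A, B, C, D, E, F}, the whole schema; {D, F} is a candidate key.
Any other superkey properly contains one of these, so there are no further candidate keys.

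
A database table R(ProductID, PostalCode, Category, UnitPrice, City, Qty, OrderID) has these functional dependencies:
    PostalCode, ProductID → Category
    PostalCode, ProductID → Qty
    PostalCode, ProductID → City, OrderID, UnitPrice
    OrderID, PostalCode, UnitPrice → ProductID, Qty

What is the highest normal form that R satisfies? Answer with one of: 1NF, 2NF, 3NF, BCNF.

Candidate keys: {OrderID, PostalCode, UnitPrice}, {PostalCode, ProductID}. Prime attributes: {OrderID, PostalCode, ProductID, UnitPrice}.
Every FD has a superkey on the left, so the relation is in BCNF.

BCNF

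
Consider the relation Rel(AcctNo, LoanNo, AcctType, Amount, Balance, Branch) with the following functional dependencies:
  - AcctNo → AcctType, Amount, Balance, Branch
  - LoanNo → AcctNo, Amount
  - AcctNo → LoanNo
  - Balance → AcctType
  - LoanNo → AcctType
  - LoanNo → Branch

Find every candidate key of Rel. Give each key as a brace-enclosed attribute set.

{AcctNo}⁺ = {AcctNo, AcctType, Amount, Balance, Branch, LoanNo}, which is every attribute, so {AcctNo} is a candidate key.
{LoanNo}⁺ = {AcctNo, AcctType, Amount, Balance, Branch, LoanNo}, which is every attribute, so {LoanNo} is a candidate key.
Any other superkey properly contains one of these, so there are no further candidate keys.

{AcctNo}, {LoanNo}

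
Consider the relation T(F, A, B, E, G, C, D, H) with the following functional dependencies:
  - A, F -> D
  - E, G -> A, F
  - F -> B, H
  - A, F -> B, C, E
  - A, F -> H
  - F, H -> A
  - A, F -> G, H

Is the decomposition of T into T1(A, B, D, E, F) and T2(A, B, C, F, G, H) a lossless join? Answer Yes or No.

T1 ∩ T2 = {A, B, F}; its closure under F is {A, B, C, D, E, F, G, H}.
T1 is contained in that closure, so T1 ∩ T2 -> T1 holds and the join is lossless.

Yes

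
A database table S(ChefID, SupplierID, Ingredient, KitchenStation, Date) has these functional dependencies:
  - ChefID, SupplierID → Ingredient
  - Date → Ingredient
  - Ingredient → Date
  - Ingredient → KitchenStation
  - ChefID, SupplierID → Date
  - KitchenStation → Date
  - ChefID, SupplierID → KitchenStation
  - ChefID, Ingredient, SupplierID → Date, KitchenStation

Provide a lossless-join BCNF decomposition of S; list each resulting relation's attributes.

Candidate key of the original relation: {ChefID, SupplierID}.
Within {ChefID, Date, Ingredient, KitchenStation, SupplierID}: {Date}⁺ ∩ {ChefID, Date, Ingredient, KitchenStation, SupplierID} = {Date, Ingredient, KitchenStation}, not the whole set, so Date → Ingredient, KitchenStation violates BCNF; decompose into {Date, Ingredient, KitchenStation} and {ChefID, Date, SupplierID}.
{Date, Ingredient, KitchenStation} is in BCNF.
{ChefID, Date, SupplierID} is in BCNF.

{ChefID, Date, SupplierID}; {Date, Ingredient, KitchenStation}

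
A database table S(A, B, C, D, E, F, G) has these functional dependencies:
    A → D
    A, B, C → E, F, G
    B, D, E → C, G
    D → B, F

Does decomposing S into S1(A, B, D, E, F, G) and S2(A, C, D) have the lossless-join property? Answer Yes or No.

Common attributes: {A, D}; their closure is {A, B, D, F}.
The closure covers neither S1 nor S2 entirely; the join is not lossless.

No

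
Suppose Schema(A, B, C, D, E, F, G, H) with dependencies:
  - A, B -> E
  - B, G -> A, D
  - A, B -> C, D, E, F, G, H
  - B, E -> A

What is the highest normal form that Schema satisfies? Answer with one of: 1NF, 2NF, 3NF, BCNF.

Candidate keys: {A, B}, {B, E}, {B, G}. Prime attributes: {A, B, E, G}.
The left-hand side of every FD is a superkey, so BCNF is satisfied.

BCNF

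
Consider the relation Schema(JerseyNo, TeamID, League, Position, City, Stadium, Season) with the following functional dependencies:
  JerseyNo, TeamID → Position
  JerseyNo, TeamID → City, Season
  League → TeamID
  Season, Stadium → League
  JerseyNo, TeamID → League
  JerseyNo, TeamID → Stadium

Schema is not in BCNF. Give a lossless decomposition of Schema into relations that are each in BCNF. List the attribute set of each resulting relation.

Candidate keys of the original relation: {JerseyNo, League}, {JerseyNo, Season, Stadium}, {JerseyNo, TeamID}.
Within {City, JerseyNo, League, Position, Season, Stadium, TeamID}: {League}⁺ ∩ {City, JerseyNo, League, Position, Season, Stadium, TeamID} = {League, TeamID}, not the whole set, so League → TeamID violates BCNF; decompose into {League, TeamID} and {City, JerseyNo, League, Position, Season, Stadium}.
{League, TeamID} is in BCNF.
Within {City, JerseyNo, League, Position, Season, Stadium}: {Season, Stadium}⁺ ∩ {City, JerseyNo, League, Position, Season, Stadium} = {League, Season, Stadium}, not the whole set, so Season, Stadium → League violates BCNF; decompose into {League, Season, Stadium} and {City, JerseyNo, Position, Season, Stadium}.
{League, Season, Stadium} is in BCNF.
{City, JerseyNo, Position, Season, Stadium} is in BCNF.

{City, JerseyNo, Position, Season, Stadium}; {League, Season, Stadium}; {League, TeamID}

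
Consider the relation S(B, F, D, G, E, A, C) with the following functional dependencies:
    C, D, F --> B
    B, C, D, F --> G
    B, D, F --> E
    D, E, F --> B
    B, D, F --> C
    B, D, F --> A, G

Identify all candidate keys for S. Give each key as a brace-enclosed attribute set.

{B, D, F}, {C, D, F}, {D, E, F}

No FD produces {D, F}, so they must be in every candidate key.
{B, D, F} is a candidate key since {B, D, F}⁺ = {A, B, C, D, E, F, G} covers every attribute.
{C, D, F} is a candidate key since {C, D, F}⁺ = {A, B, C, D, E, F, G} covers every attribute.
{D, E, F} is a candidate key since {D, E, F}⁺ = {A, B, C, D, E, F, G} covers every attribute.
Any other superkey properly contains one of these, so there are no further candidate keys.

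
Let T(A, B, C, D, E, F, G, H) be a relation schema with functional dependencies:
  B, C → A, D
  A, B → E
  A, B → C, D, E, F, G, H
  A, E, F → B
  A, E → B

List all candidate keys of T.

{A, B}, {A, E}, {B, C}

Closure of {A, B} is {A, B, C, D, E, F, G, H}, the whole schema; {A, B} is a candidate key.
Closure of {A, E} is {A, B, C, D, E, F, G, H}, the whole schema; {A, E} is a candidate key.
Closure of {B, C} is {A, B, C, D, E, F, G, H}, the whole schema; {B, C} is a candidate key.
No proper subset of any of these is a key, and no other minimal superkey exists.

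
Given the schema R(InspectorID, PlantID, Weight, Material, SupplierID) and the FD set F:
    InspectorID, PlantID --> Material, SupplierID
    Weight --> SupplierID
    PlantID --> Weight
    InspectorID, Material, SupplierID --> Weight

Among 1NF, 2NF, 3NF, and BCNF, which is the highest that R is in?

Candidate key: {InspectorID, PlantID}. Prime attributes: {InspectorID, PlantID}.
Weight --> SupplierID breaks BCNF: {Weight}⁺ = {SupplierID, Weight}, so {Weight} is not a superkey.
Weight --> SupplierID has non-prime {SupplierID} on the right and a non-superkey on the left, so 3NF fails.
The proper key subset {PlantID} of {InspectorID, PlantID} determines non-prime {SupplierID, Weight}, so the relation is not even in 2NF.

1NF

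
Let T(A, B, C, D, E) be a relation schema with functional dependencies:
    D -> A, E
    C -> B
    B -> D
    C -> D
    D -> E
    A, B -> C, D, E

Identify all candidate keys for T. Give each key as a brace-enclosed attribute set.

{B}, {C}

{B}⁺ = {A, B, C, D, E} — all of the relation — so {B} is a candidate key.
{C}⁺ = {A, B, C, D, E} — all of the relation — so {C} is a candidate key.
No proper subset of any of these is a key, and no other minimal superkey exists.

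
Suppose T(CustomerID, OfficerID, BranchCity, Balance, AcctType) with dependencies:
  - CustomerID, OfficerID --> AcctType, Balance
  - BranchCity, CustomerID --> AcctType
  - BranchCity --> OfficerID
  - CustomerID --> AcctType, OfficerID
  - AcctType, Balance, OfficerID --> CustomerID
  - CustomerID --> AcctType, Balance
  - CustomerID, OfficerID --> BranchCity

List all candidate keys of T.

{AcctType, Balance, BranchCity}, {AcctType, Balance, OfficerID}, {CustomerID}

Closure of {CustomerID} is {AcctType, Balance, BranchCity, CustomerID, OfficerID}, the whole schema; {CustomerID} is a candidate key.
Closure of {AcctType, Balance, BranchCity} is {AcctType, Balance, BranchCity, CustomerID, OfficerID}, the whole schema; {AcctType, Balance, BranchCity} is a candidate key.
Closure of {AcctType, Balance, OfficerID} is {AcctType, Balance, BranchCity, CustomerID, OfficerID}, the whole schema; {AcctType, Balance, OfficerID} is a candidate key.
No proper subset of any of these is a key, and no other minimal superkey exists.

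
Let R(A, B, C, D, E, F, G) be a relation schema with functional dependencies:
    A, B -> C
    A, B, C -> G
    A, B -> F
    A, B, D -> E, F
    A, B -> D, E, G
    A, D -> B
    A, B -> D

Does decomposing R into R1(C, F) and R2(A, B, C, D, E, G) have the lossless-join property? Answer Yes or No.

The shared attributes are {C} and {C}⁺ = {C}.
Neither R1 nor R2 is contained in that closure, so the decomposition is lossy.

No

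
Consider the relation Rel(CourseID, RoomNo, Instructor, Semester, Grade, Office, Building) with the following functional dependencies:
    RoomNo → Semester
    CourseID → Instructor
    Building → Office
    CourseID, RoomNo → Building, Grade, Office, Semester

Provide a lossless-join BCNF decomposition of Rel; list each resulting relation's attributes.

Candidate key of the original relation: {CourseID, RoomNo}.
Within {Building, CourseID, Grade, Instructor, Office, RoomNo, Semester}: {RoomNo}⁺ ∩ {Building, CourseID, Grade, Instructor, Office, RoomNo, Semester} = {RoomNo, Semester}, not the whole set, so RoomNo → Semester violates BCNF; decompose into {RoomNo, Semester} and {Building, CourseID, Grade, Instructor, Office, RoomNo}.
{RoomNo, Semester} is in BCNF.
Within {Building, CourseID, Grade, Instructor, Office, RoomNo}: {CourseID}⁺ ∩ {Building, CourseID, Grade, Instructor, Office, RoomNo} = {CourseID, Instructor}, not the whole set, so CourseID → Instructor violates BCNF; decompose into {CourseID, Instructor} and {Building, CourseID, Grade, Office, RoomNo}.
{CourseID, Instructor} is in BCNF.
Within {Building, CourseID, Grade, Office, RoomNo}: {Building}⁺ ∩ {Building, CourseID, Grade, Office, RoomNo} = {Building, Office}, not the whole set, so Building → Office violates BCNF; decompose into {Building, Office} and {Building, CourseID, Grade, RoomNo}.
{Building, Office} is in BCNF.
{Building, CourseID, Grade, RoomNo} is in BCNF.

{Building, CourseID, Grade, RoomNo}; {Building, Office}; {CourseID, Instructor}; {RoomNo, Semester}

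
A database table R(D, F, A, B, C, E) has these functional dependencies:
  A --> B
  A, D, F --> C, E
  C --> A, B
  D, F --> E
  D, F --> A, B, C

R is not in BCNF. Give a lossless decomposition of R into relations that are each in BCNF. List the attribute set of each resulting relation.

Candidate key of the original relation: {D, F}.
Within {A, B, C, D, E, F}: {A}⁺ ∩ {A, B, C, D, E, F} = {A, B}, not the whole set, so A --> B violates BCNF; decompose into {A, B} and {A, C, D, E, F}.
{A, B} is in BCNF.
Within {A, C, D, E, F}: {C}⁺ ∩ {A, C, D, E, F} = {A, C}, not the whole set, so C --> A violates BCNF; decompose into {A, C} and {C, D, E, F}.
{A, C} is in BCNF.
{C, D, E, F} is in BCNF.

{A, B}; {A, C}; {C, D, E, F}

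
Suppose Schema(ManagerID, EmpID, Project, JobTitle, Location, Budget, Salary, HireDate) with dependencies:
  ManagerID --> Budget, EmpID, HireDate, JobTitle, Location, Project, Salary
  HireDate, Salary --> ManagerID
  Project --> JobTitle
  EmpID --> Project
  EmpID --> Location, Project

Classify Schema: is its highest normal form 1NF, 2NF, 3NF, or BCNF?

Candidate keys: {HireDate, Salary}, {ManagerID}. Prime attributes: {HireDate, ManagerID, Salary}.
Project --> JobTitle: {Project}⁺ = {JobTitle, Project}, which is not all of the attributes, so the left side is not a superkey — BCNF is violated.
Project --> JobTitle has non-prime {JobTitle} on the right and a non-superkey on the left, so 3NF fails.
No proper subset of a key has a non-prime attribute in its closure, so there is no partial dependency; 2NF holds.

2NF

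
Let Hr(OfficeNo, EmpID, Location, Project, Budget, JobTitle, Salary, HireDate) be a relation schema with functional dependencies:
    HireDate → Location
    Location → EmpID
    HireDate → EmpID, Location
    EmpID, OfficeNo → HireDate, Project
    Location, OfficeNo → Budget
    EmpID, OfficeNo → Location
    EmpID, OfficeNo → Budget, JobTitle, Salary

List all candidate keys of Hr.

No FD produces {OfficeNo}, so it must be in every candidate key.
{EmpID, OfficeNo} is a candidate key since {EmpID, OfficeNo}⁺ = {Budget, EmpID, HireDate, JobTitle, Location, OfficeNo, Project, Salary} covers every attribute.
{HireDate, OfficeNo} is a candidate key since {HireDate, OfficeNo}⁺ = {Budget, EmpID, HireDate, JobTitle, Location, OfficeNo, Project, Salary} covers every attribute.
{Location, OfficeNo} is a candidate key since {Location, OfficeNo}⁺ = {Budget, EmpID, HireDate, JobTitle, Location, OfficeNo, Project, Salary} covers every attribute.
No proper subset of any of these is a key, and no other minimal superkey exists.

{EmpID, OfficeNo}, {HireDate, OfficeNo}, {Location, OfficeNo}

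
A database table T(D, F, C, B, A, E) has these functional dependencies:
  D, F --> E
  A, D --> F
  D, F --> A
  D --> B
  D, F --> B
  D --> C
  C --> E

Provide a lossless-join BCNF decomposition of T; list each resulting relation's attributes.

{A, D, F}; {B, C, D}; {C, E}

Candidate keys of the original relation: {A, D}, {D, F}.
Within {A, B, C, D, E, F}: {D}⁺ ∩ {A, B, C, D, E, F} = {B, C, D, E}, not the whole set, so D --> B, C, E violates BCNF; decompose into {B, C, D, E} and {A, D, F}.
Within {B, C, D, E}: {C}⁺ ∩ {B, C, D, E} = {C, E}, not the whole set, so C --> E violates BCNF; decompose into {C, E} and {B, C, D}.
{C, E}: every determinant is a superkey — BCNF.
{B, C, D}: every determinant is a superkey — BCNF.
{A, D, F}: every determinant is a superkey — BCNF.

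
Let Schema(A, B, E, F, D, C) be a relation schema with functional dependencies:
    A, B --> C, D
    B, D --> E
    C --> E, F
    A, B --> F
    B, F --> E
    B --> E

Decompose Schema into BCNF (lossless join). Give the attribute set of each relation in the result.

Candidate key of the original relation: {A, B}.
In {A, B, C, D, E, F}, {B, D} is not a superkey ({B, D}⁺ restricted to this set is {B, D, E}), so split on B, D --> E into {B, D, E} and {A, B, C, D, F}.
In {B, D, E}, {B} is not a superkey ({B}⁺ restricted to this set is {B, E}), so split on B --> E into {B, E} and {B, D}.
{B, E} is in BCNF.
{B, D} is in BCNF.
In {A, B, C, D, F}, {C} is not a superkey ({C}⁺ restricted to this set is {C, F}), so split on C --> F into {C, F} and {A, B, C, D}.
{C, F} is in BCNF.
{A, B, C, D} is in BCNF.

{A, B, C, D}; {B, E}; {C, F}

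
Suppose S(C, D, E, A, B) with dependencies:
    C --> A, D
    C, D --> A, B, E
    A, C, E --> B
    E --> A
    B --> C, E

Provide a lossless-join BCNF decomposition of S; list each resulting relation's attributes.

Candidate keys of the original relation: {B}, {C}.
Within {A, B, C, D, E}: {E}⁺ ∩ {A, B, C, D, E} = {A, E}, not the whole set, so E --> A violates BCNF; decompose into {A, E} and {B, C, D, E}.
{A, E} has no BCNF violation.
{B, C, D, E} has no BCNF violation.

{A, E}; {B, C, D, E}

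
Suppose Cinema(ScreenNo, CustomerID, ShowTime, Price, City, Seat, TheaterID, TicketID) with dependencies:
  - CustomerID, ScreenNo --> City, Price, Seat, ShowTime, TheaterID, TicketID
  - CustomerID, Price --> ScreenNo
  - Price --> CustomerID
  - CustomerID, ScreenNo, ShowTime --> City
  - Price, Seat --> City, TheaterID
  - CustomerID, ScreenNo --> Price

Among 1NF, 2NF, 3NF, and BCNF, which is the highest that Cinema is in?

Candidate keys: {CustomerID, ScreenNo}, {Price}. Prime attributes: {CustomerID, Price, ScreenNo}.
The left-hand side of every FD is a superkey, so BCNF is satisfied.

BCNF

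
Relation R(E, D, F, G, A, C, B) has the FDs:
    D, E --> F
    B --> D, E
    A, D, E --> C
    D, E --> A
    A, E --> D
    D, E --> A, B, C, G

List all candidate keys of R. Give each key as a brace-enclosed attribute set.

{B}⁺ = {A, B, C, D, E, F, G} — all of the relation — so {B} is a candidate key.
{A, E}⁺ = {A, B, C, D, E, F, G} — all of the relation — so {A, E} is a candidate key.
{D, E}⁺ = {A, B, C, D, E, F, G} — all of the relation — so {D, E} is a candidate key.
No proper subset of any of these is a key, and no other minimal superkey exists.

{A, E}, {B}, {D, E}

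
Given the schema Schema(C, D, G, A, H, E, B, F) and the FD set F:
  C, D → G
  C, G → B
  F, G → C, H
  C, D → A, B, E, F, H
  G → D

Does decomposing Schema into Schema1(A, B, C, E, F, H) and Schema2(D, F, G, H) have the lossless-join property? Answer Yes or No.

The shared attributes are {F, H} and {F, H}⁺ = {F, H}.
The closure covers neither Schema1 nor Schema2 entirely; the join is not lossless.

No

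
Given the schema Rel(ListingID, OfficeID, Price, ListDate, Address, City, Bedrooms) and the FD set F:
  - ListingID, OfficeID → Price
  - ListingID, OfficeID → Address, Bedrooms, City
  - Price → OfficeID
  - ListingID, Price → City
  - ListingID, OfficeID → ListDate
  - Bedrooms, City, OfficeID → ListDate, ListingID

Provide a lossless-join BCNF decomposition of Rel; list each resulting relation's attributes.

{Address, Bedrooms, City, ListDate, ListingID, Price}; {OfficeID, Price}

Candidate keys of the original relation: {Bedrooms, City, OfficeID}, {Bedrooms, City, Price}, {ListingID, OfficeID}, {ListingID, Price}.
{Address, Bedrooms, City, ListDate, ListingID, OfficeID, Price}: {Price} determines {OfficeID, Price} here but is not a superkey — split on Price → OfficeID, giving {OfficeID, Price} and {Address, Bedrooms, City, ListDate, ListingID, Price}.
{OfficeID, Price}: every determinant is a superkey — BCNF.
{Address, Bedrooms, City, ListDate, ListingID, Price}: every determinant is a superkey — BCNF.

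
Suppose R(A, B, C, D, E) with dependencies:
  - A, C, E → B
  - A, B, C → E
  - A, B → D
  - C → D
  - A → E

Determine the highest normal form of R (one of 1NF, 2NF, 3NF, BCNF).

1NF

Candidate key: {A, C}. Prime attributes: {A, C}.
A, B → D breaks BCNF: {A, B}⁺ = {A, B, D, E}, so {A, B} is not a superkey.
Because {D} is non-prime and the left side of A, B → D is not a superkey, the relation is not in 3NF.
{A} is a proper subset of the key {A, C}, and {A}⁺ contains the non-prime attribute {E} — a partial dependency, so 2NF is violated.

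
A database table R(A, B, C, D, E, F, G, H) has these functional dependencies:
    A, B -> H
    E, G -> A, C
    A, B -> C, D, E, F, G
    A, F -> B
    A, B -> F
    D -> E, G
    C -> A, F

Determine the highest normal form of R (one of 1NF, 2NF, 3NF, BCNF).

BCNF

Candidate keys: {A, B}, {A, F}, {C}, {D}, {E, G}. Prime attributes: {A, B, C, D, E, F, G}.
The left-hand side of every FD is a superkey, so BCNF is satisfied.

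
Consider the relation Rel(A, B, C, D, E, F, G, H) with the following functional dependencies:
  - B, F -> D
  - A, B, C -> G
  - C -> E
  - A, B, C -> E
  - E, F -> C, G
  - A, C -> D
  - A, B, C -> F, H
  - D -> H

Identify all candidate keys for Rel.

{A, B, C}, {A, B, E, F}

{A, B} never appear on the right of any FD, so every key must include all of them.
Closure of {A, B, C} is {A, B, C, D, E, F, G, H}, the whole schema; {A, B, C} is a candidate key.
Closure of {A, B, E, F} is {A, B, C, D, E, F, G, H}, the whole schema; {A, B, E, F} is a candidate key.
Any other superkey properly contains one of these, so there are no further candidate keys.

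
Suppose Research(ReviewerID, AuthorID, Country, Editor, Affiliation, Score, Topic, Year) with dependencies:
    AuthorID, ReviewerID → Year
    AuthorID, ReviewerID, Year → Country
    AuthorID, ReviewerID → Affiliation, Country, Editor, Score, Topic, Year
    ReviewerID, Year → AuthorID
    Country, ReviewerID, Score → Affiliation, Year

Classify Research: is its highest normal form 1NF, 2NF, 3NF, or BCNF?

BCNF

Candidate keys: {AuthorID, ReviewerID}, {Country, ReviewerID, Score}, {ReviewerID, Year}. Prime attributes: {AuthorID, Country, ReviewerID, Score, Year}.
Every FD has a superkey on the left, so the relation is in BCNF.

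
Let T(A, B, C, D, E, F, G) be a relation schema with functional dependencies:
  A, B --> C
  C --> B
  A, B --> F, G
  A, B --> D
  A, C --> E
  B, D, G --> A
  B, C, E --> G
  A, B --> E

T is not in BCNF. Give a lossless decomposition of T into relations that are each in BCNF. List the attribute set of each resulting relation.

Candidate keys of the original relation: {A, B}, {A, C}, {B, D, G}, {C, D, E}, {C, D, G}.
{A, B, C, D, E, F, G}: {C} determines {B, C} here but is not a superkey — split on C --> B, giving {B, C} and {A, C, D, E, F, G}.
{B, C} has no BCNF violation.
{A, C, D, E, F, G}: {C, E} determines {C, E, G} here but is not a superkey — split on C, E --> G, giving {C, E, G} and {A, C, D, E, F}.
{C, E, G} has no BCNF violation.
{A, C, D, E, F} has no BCNF violation.

{A, C, D, E, F}; {B, C}; {C, E, G}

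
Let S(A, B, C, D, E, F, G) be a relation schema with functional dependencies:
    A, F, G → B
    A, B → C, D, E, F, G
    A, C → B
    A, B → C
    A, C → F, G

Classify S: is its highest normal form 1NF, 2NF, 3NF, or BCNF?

Candidate keys: {A, B}, {A, C}, {A, F, G}. Prime attributes: {A, B, C, F, G}.
Every FD has a superkey on the left, so the relation is in BCNF.

BCNF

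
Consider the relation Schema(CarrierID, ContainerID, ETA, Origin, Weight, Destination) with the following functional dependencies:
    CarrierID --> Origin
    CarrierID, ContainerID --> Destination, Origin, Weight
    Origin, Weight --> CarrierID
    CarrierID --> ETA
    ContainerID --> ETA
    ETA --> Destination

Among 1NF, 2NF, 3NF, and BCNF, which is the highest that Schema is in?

1NF

Candidate keys: {CarrierID, ContainerID}, {ContainerID, Origin, Weight}. Prime attributes: {CarrierID, ContainerID, Origin, Weight}.
For CarrierID --> Origin we have {CarrierID}⁺ = {CarrierID, Destination, ETA, Origin}; {CarrierID} is not a superkey, so BCNF fails.
CarrierID --> ETA determines the non-prime attribute {ETA} from a non-superkey — 3NF is violated.
{CarrierID} is a proper subset of the key {CarrierID, ContainerID}, and {CarrierID}⁺ contains the non-prime attributes {Destination, ETA} — a partial dependency, so 2NF is violated.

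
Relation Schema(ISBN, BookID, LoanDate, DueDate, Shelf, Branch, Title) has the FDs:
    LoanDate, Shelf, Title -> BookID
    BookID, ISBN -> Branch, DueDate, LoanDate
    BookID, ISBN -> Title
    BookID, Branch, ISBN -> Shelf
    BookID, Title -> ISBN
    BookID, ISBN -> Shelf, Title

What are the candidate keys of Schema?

{BookID, ISBN}, {BookID, Title}, {LoanDate, Shelf, Title}

{BookID, ISBN}⁺ = {BookID, Branch, DueDate, ISBN, LoanDate, Shelf, Title} — all of the relation — so {BookID, ISBN} is a candidate key.
{BookID, Title}⁺ = {BookID, Branch, DueDate, ISBN, LoanDate, Shelf, Title} — all of the relation — so {BookID, Title} is a candidate key.
{LoanDate, Shelf, Title}⁺ = {BookID, Branch, DueDate, ISBN, LoanDate, Shelf, Title} — all of the relation — so {LoanDate, Shelf, Title} is a candidate key.
Any other superkey properly contains one of these, so there are no further candidate keys.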